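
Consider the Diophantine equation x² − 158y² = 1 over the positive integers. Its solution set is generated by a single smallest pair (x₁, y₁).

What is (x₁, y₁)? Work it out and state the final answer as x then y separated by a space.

7743 616

[12; 1,1,3,12,3,1,1,24] for √158; ℓ=8 ⇒ convergent index 7
a_0=12:  p_0=12·1+0=12,  q_0=12·0+1=1
a_1=1:  p_1=1·12+1=13,  q_1=1·1+0=1
…
a_4=12:  p_4=12·88+25=1081,  q_4=12·7+2=86
…
a_6=1:  p_6=1·3331+1081=4412,  q_6=1·265+86=351
a_7=1:  p_7=1·4412+3331=7743,  q_7=1·351+265=616
(x₁, y₁) = (7743, 616);  7743² − 158·616² = 1 ✓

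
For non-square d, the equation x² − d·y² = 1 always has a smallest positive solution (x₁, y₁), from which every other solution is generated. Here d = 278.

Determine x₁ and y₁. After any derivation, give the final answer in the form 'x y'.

√278 = [16; 1,2,16,2,1,32, …], period ℓ=6 (even) → k=5
step 0: (16, 1)  from 16·(1,0) + (0,1)
…
step 2: (50, 3)  from 2·(17,1) + (16,1)
…
step 4: (1684, 101)  from 2·(817,49) + (50,3)
step 5: (2501, 150)  from 1·(1684,101) + (817,49)
→ (2501, 150).  Check: 2501²=6255001, 278·150²=6255000, difference 1.

2501 150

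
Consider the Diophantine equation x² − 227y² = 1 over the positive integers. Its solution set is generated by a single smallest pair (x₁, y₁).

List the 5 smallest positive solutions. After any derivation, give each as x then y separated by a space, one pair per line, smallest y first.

√227 → a₀=15, period (15,30); ℓ=2 even so k=1
i=0: a=15 ⇒ p=15, q=1
i=1: a=15 ⇒ p=226, q=15
fundamental: x₁=226, y₁=15  (since 51076 − 227·225 = 1)
n=2: (226,15)∘(226,15) = (226·226+227·15·15, 226·15+15·226) = (102151,6780)
n=3: (102151,6780)∘(226,15) = (226·102151+227·15·6780, 226·6780+15·102151) = (46172026,3064545)
n=4: (46172026,3064545)∘(226,15) = (226·46172026+227·15·3064545, 226·3064545+15·46172026) = (20869653601,1385167560)
n=5: (20869653601,1385167560)∘(226,15) = (226·20869653601+227·15·1385167560, 226·1385167560+15·20869653601) = (9433037255626,626092672575)

226 15
102151 6780
46172026 3064545
20869653601 1385167560
9433037255626 626092672575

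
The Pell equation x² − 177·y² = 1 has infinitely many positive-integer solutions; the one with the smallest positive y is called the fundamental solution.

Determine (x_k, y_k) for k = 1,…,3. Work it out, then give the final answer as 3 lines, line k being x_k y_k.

[13; 3,3,2,8,2,3,3,26] for √177; ℓ=8 ⇒ convergent index 7
i=0: a=13 ⇒ p=13, q=1
i=1: a=3 ⇒ p=40, q=3
…
i=3: a=2 ⇒ p=306, q=23
…
i=5: a=2 ⇒ p=5468, q=411
i=6: a=3 ⇒ p=18985, q=1427
i=7: a=3 ⇒ p=62423, q=4692
→ (62423, 4692).  Check: 62423²=3896630929, 177·4692²=3896630928, difference 1.
k=2:  x_2 = 62423·62423+177·4692·4692 = 7793261857,  y_2 = 62423·4692+4692·62423 = 585777432
k=3:  x_3 = 62423·7793261857+177·4692·585777432 = 972957569736599,  y_3 = 62423·585777432+4692·7793261857 = 73131969270780

62423 4692
7793261857 585777432
972957569736599 73131969270780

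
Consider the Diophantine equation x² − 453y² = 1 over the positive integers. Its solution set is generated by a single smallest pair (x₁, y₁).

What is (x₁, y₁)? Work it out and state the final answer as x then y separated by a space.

√453 = [21; 3,1,1,10,14,10,1,1,3,42, …], period ℓ=10 (even) → k=9
a_0=21:  p_0=21·1+0=21,  q_0=21·0+1=1
a_1=3:  p_1=3·21+1=64,  q_1=3·1+0=3
…
a_3=1:  p_3=1·85+64=149,  q_3=1·4+3=7
a_4=10:  p_4=10·149+85=1575,  q_4=10·7+4=74
a_5=14:  p_5=14·1575+149=22199,  q_5=14·74+7=1043
a_6=10:  p_6=10·22199+1575=223565,  q_6=10·1043+74=10504
…
a_8=1:  p_8=1·245764+223565=469329,  q_8=1·11547+10504=22051
a_9=3:  p_9=3·469329+245764=1653751,  q_9=3·22051+11547=77700
(x₁, y₁) = (1653751, 77700);  1653751² − 453·77700² = 1 ✓

1653751 77700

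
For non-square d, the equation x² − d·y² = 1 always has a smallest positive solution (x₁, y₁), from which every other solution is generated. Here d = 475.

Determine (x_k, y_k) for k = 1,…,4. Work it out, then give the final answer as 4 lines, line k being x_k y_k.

57799 2652
6681448801 306565896
772362118440199 35438404443156
89283516160768675201 4096608676513381392

√475 → a₀=21, period (1,3,1,6,2,6,1,3,1,42); ℓ=10 even so k=9
step 0: (21, 1)  from 21·(1,0) + (0,1)
step 1: (22, 1)  from 1·(21,1) + (1,0)
…
step 7: (11878, 545)  from 1·(10287,472) + (1591,73)
step 8: (45921, 2107)  from 3·(11878,545) + (10287,472)
step 9: (57799, 2652)  from 1·(45921,2107) + (11878,545)
→ (57799, 2652).  Check: 57799²=3340724401, 475·2652²=3340724400, difference 1.
(x_2, y_2) = (57799·57799 + 475·2652·2652, 57799·2652 + 2652·57799) = (6681448801, 306565896)
(x_3, y_3) = (57799·6681448801 + 475·2652·306565896, 57799·306565896 + 2652·6681448801) = (772362118440199, 35438404443156)
(x_4, y_4) = (57799·772362118440199 + 475·2652·35438404443156, 57799·35438404443156 + 2652·772362118440199) = (89283516160768675201, 4096608676513381392)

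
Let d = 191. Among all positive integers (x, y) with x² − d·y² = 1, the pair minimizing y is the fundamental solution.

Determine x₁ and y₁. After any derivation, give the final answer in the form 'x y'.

[13; 1,4,1,1,3,…,4,1,26] for √191; ℓ=16 ⇒ convergent index 15
step 0: (13, 1)  from 13·(1,0) + (0,1)
…
step 4: (152, 11)  from 1·(83,6) + (69,5)
step 5: (539, 39)  from 3·(152,11) + (83,6)
step 6: (1230, 89)  from 2·(539,39) + (152,11)
…
step 8: (40217, 2910)  from 13·(2999,217) + (1230,89)
…
step 10: (207083, 14984)  from 2·(83433,6037) + (40217,2910)
step 11: (704682, 50989)  from 3·(207083,14984) + (83433,6037)
step 12: (911765, 65973)  from 1·(704682,50989) + (207083,14984)
…
step 14: (7377553, 533821)  from 4·(1616447,116962) + (911765,65973)
step 15: (8994000, 650783)  from 1·(7377553,533821) + (1616447,116962)
→ (8994000, 650783).  Check: 8994000²=80892036000000, 191·650783²=80892035999999, difference 1.

8994000 650783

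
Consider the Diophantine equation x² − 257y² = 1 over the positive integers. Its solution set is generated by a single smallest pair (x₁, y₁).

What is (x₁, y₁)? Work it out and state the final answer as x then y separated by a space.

[16; 32] for √257; ℓ=1 ⇒ convergent index 1
k=0  a_k=16  p_k/q_k = 16/1
k=1  a_k=32  p_k/q_k = 513/32
→ (513, 32).  Check: 513²=263169, 257·32²=263168, difference 1.

513 32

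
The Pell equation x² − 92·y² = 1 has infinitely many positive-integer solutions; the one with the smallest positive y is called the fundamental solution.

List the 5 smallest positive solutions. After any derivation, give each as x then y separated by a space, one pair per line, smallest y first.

√92 = [9; 1,1,2,4,2,1,1,18, …], period ℓ=8 (even) → k=7
step 0: (9, 1)  from 9·(1,0) + (0,1)
…
step 2: (19, 2)  from 1·(10,1) + (9,1)
…
step 4: (211, 22)  from 4·(48,5) + (19,2)
step 5: (470, 49)  from 2·(211,22) + (48,5)
step 6: (681, 71)  from 1·(470,49) + (211,22)
step 7: (1151, 120)  from 1·(681,71) + (470,49)
fundamental: x₁=1151, y₁=120  (since 1324801 − 92·14400 = 1)
(x_2, y_2) = (1151·1151 + 92·120·120, 1151·120 + 120·1151) = (2649601, 276240)
(x_3, y_3) = (1151·2649601 + 92·120·276240, 1151·276240 + 120·2649601) = (6099380351, 635904360)
(x_4, y_4) = (1151·6099380351 + 92·120·635904360, 1151·635904360 + 120·6099380351) = (14040770918401, 1463851560480)
(x_5, y_5) = (1151·14040770918401 + 92·120·1463851560480, 1151·1463851560480 + 120·14040770918401) = (32321848554778751, 3369785656320600)

1151 120
2649601 276240
6099380351 635904360
14040770918401 1463851560480
32321848554778751 3369785656320600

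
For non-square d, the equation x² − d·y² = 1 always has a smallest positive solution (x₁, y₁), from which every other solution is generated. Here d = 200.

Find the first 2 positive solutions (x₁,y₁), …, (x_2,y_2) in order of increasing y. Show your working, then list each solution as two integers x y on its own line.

99 7
19601 1386

√200 → a₀=14, period (7,28); ℓ=2 even so k=1
k=0  a_k=14  p_k/q_k = 14/1
k=1  a_k=7  p_k/q_k = 99/7
→ (99, 7).  Check: 99²=9801, 200·7²=9800, difference 1.
(x_2, y_2) = (99·99 + 200·7·7, 99·7 + 7·99) = (19601, 1386)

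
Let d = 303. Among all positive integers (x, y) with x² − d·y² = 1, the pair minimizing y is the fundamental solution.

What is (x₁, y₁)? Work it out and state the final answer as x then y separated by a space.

2524 145

d=303: √d = [17; 2,2,5,2,2,34] (ℓ=6, even), read p_5/q_5
k=0  a_k=17  p_k/q_k = 17/1
k=1  a_k=2  p_k/q_k = 35/2
k=2  a_k=2  p_k/q_k = 87/5
…
k=4  a_k=2  p_k/q_k = 1027/59
k=5  a_k=2  p_k/q_k = 2524/145
fundamental: x₁=2524, y₁=145  (since 6370576 − 303·21025 = 1)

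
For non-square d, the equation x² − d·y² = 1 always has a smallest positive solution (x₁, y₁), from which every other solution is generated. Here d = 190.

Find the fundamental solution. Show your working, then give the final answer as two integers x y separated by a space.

d=190: √d = [13; 1,3,1,1,1,…,3,1,26] (ℓ=14, even), read p_13/q_13
k=0  a_k=13  p_k/q_k = 13/1
k=1  a_k=1  p_k/q_k = 14/1
…
k=5  a_k=1  p_k/q_k = 193/14
…
k=7  a_k=2  p_k/q_k = 1213/88
…
k=11  a_k=1  p_k/q_k = 11234/815
k=12  a_k=3  p_k/q_k = 40787/2959
k=13  a_k=1  p_k/q_k = 52021/3774
fundamental: x₁=52021, y₁=3774  (since 2706184441 − 190·14243076 = 1)

52021 3774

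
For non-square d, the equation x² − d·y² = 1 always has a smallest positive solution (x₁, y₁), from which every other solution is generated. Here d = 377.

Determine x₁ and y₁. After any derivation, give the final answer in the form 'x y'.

233 12

[19; 2,2,2,38] for √377; ℓ=4 ⇒ convergent index 3
i=0: a=19 ⇒ p=19, q=1
i=1: a=2 ⇒ p=39, q=2
i=2: a=2 ⇒ p=97, q=5
i=3: a=2 ⇒ p=233, q=12
(x₁, y₁) = (233, 12);  233² − 377·12² = 1 ✓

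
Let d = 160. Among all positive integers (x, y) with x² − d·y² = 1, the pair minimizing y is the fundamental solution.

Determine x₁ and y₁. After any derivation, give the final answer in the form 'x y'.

721 57

√160 = [12; 1,1,1,5,1,1,1,24, …], period ℓ=8 (even) → k=7
k=0  a_k=12  p_k/q_k = 12/1
…
k=2  a_k=1  p_k/q_k = 25/2
…
k=6  a_k=1  p_k/q_k = 468/37
k=7  a_k=1  p_k/q_k = 721/57
→ (721, 57).  Check: 721²=519841, 160·57²=519840, difference 1.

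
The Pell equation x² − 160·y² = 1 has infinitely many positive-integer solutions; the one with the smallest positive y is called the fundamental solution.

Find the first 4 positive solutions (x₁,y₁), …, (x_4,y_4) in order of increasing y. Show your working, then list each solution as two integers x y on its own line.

d=160: √d = [12; 1,1,1,5,1,1,1,24] (ℓ=8, even), read p_7/q_7
k=0  a_k=12  p_k/q_k = 12/1
k=1  a_k=1  p_k/q_k = 13/1
k=2  a_k=1  p_k/q_k = 25/2
…
k=4  a_k=5  p_k/q_k = 215/17
…
k=6  a_k=1  p_k/q_k = 468/37
k=7  a_k=1  p_k/q_k = 721/57
→ (721, 57).  Check: 721²=519841, 160·57²=519840, difference 1.
k=2:  x_2 = 721·721+160·57·57 = 1039681,  y_2 = 721·57+57·721 = 82194
k=3:  x_3 = 721·1039681+160·57·82194 = 1499219281,  y_3 = 721·82194+57·1039681 = 118523691
k=4:  x_4 = 721·1499219281+160·57·118523691 = 2161873163521,  y_4 = 721·118523691+57·1499219281 = 170911080228

721 57
1039681 82194
1499219281 118523691
2161873163521 170911080228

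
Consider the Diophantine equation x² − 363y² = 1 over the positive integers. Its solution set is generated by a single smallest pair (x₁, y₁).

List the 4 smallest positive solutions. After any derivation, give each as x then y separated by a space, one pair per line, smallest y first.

362 19
262087 13756
189750626 9959325
137379191137 7210537544

d=363: √d = [19; 19,38] (ℓ=2, even), read p_1/q_1
a_0=19:  p_0=19·1+0=19,  q_0=19·0+1=1
a_1=19:  p_1=19·19+1=362,  q_1=19·1+0=19
fundamental: x₁=362, y₁=19  (since 131044 − 363·361 = 1)
k=2:  x_2 = 362·362+363·19·19 = 262087,  y_2 = 362·19+19·362 = 13756
k=3:  x_3 = 362·262087+363·19·13756 = 189750626,  y_3 = 362·13756+19·262087 = 9959325
k=4:  x_4 = 362·189750626+363·19·9959325 = 137379191137,  y_4 = 362·9959325+19·189750626 = 7210537544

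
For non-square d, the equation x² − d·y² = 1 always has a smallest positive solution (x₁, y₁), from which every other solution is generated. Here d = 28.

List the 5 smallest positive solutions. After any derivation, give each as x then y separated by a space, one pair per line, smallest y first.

127 24
32257 6096
8193151 1548360
2081028097 393277344
528572943487 99890897016

√28 = [5; 3,2,3,10, …], period ℓ=4 (even) → k=3
k=0  a_k=5  p_k/q_k = 5/1
k=1  a_k=3  p_k/q_k = 16/3
k=2  a_k=2  p_k/q_k = 37/7
k=3  a_k=3  p_k/q_k = 127/24
fundamental: x₁=127, y₁=24  (since 16129 − 28·576 = 1)
(x_2, y_2) = (127·127 + 28·24·24, 127·24 + 24·127) = (32257, 6096)
(x_3, y_3) = (127·32257 + 28·24·6096, 127·6096 + 24·32257) = (8193151, 1548360)
(x_4, y_4) = (127·8193151 + 28·24·1548360, 127·1548360 + 24·8193151) = (2081028097, 393277344)
(x_5, y_5) = (127·2081028097 + 28·24·393277344, 127·393277344 + 24·2081028097) = (528572943487, 99890897016)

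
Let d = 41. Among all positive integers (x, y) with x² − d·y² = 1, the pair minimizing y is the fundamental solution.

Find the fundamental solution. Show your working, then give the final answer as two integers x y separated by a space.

√41 = [6; 2,2,12, …], period ℓ=3 (odd) → k=5
k=0  a_k=6  p_k/q_k = 6/1
…
k=4  a_k=2  p_k/q_k = 826/129
k=5  a_k=2  p_k/q_k = 2049/320
fundamental: x₁=2049, y₁=320  (since 4198401 − 41·102400 = 1)

2049 320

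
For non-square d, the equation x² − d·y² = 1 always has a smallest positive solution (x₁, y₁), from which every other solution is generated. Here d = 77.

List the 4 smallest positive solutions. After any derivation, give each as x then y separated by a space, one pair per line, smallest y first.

351 40
246401 28080
172973151 19712120
121426905601 13837880160

d=77: √d = [8; 1,3,2,3,1,16] (ℓ=6, even), read p_5/q_5
i=0: a=8 ⇒ p=8, q=1
i=1: a=1 ⇒ p=9, q=1
i=2: a=3 ⇒ p=35, q=4
…
i=4: a=3 ⇒ p=272, q=31
i=5: a=1 ⇒ p=351, q=40
fundamental: x₁=351, y₁=40  (since 123201 − 77·1600 = 1)
n=2: (351,40)∘(351,40) = (351·351+77·40·40, 351·40+40·351) = (246401,28080)
n=3: (246401,28080)∘(351,40) = (351·246401+77·40·28080, 351·28080+40·246401) = (172973151,19712120)
n=4: (172973151,19712120)∘(351,40) = (351·172973151+77·40·19712120, 351·19712120+40·172973151) = (121426905601,13837880160)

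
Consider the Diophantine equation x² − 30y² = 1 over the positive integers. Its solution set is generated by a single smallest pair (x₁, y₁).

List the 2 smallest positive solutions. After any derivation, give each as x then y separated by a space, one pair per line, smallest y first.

11 2
241 44

[5; 2,10] for √30; ℓ=2 ⇒ convergent index 1
a_0=5:  p_0=5·1+0=5,  q_0=5·0+1=1
a_1=2:  p_1=2·5+1=11,  q_1=2·1+0=2
→ (11, 2).  Check: 11²=121, 30·2²=120, difference 1.
k=2:  x_2 = 11·11+30·2·2 = 241,  y_2 = 11·2+2·11 = 44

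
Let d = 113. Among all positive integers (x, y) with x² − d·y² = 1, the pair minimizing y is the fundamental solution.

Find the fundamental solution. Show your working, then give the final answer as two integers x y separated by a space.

√113 → a₀=10, period (1,1,1,2,2,1,1,1,20); ℓ=9 odd so k=17
step 0: (10, 1)  from 10·(1,0) + (0,1)
step 1: (11, 1)  from 1·(10,1) + (1,0)
step 2: (21, 2)  from 1·(11,1) + (10,1)
step 3: (32, 3)  from 1·(21,2) + (11,1)
step 4: (85, 8)  from 2·(32,3) + (21,2)
…
step 7: (489, 46)  from 1·(287,27) + (202,19)
step 8: (776, 73)  from 1·(489,46) + (287,27)
step 9: (16009, 1506)  from 20·(776,73) + (489,46)
step 10: (16785, 1579)  from 1·(16009,1506) + (776,73)
step 11: (32794, 3085)  from 1·(16785,1579) + (16009,1506)
…
step 13: (131952, 12413)  from 2·(49579,4664) + (32794,3085)
…
step 15: (445435, 41903)  from 1·(313483,29490) + (131952,12413)
step 16: (758918, 71393)  from 1·(445435,41903) + (313483,29490)
step 17: (1204353, 113296)  from 1·(758918,71393) + (445435,41903)
→ (1204353, 113296).  Check: 1204353²=1450466148609, 113·113296²=1450466148608, difference 1.

1204353 113296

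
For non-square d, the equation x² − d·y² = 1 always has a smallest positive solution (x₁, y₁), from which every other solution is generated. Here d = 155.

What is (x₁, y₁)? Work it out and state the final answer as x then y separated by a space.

d=155: √d = [12; 2,4,2,24] (ℓ=4, even), read p_3/q_3
a_0=12:  p_0=12·1+0=12,  q_0=12·0+1=1
a_1=2:  p_1=2·12+1=25,  q_1=2·1+0=2
a_2=4:  p_2=4·25+12=112,  q_2=4·2+1=9
a_3=2:  p_3=2·112+25=249,  q_3=2·9+2=20
fundamental: x₁=249, y₁=20  (since 62001 − 155·400 = 1)

249 20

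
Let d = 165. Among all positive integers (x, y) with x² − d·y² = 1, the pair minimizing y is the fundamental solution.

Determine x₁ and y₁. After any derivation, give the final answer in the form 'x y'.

1079 84

[12; 1,5,2,5,1,24] for √165; ℓ=6 ⇒ convergent index 5
a_0=12:  p_0=12·1+0=12,  q_0=12·0+1=1
a_1=1:  p_1=1·12+1=13,  q_1=1·1+0=1
a_2=5:  p_2=5·13+12=77,  q_2=5·1+1=6
…
a_4=5:  p_4=5·167+77=912,  q_4=5·13+6=71
a_5=1:  p_5=1·912+167=1079,  q_5=1·71+13=84
→ (1079, 84).  Check: 1079²=1164241, 165·84²=1164240, difference 1.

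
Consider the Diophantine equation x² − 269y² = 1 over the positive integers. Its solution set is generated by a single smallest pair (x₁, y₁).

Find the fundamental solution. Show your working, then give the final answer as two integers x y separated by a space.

√269 = [16; 2,2,32, …], period ℓ=3 (odd) → k=5
a_0=16:  p_0=16·1+0=16,  q_0=16·0+1=1
…
a_2=2:  p_2=2·33+16=82,  q_2=2·2+1=5
a_3=32:  p_3=32·82+33=2657,  q_3=32·5+2=162
a_4=2:  p_4=2·2657+82=5396,  q_4=2·162+5=329
a_5=2:  p_5=2·5396+2657=13449,  q_5=2·329+162=820
fundamental: x₁=13449, y₁=820  (since 180875601 − 269·672400 = 1)

13449 820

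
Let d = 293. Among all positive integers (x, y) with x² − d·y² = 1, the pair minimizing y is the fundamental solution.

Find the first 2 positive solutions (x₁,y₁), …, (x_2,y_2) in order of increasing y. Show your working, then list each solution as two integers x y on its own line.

√293 → a₀=17, period (8,1,1,8,34); ℓ=5 odd so k=9
a_0=17:  p_0=17·1+0=17,  q_0=17·0+1=1
…
a_3=1:  p_3=1·154+137=291,  q_3=1·9+8=17
…
a_5=34:  p_5=34·2482+291=84679,  q_5=34·145+17=4947
a_6=8:  p_6=8·84679+2482=679914,  q_6=8·4947+145=39721
…
a_8=1:  p_8=1·764593+679914=1444507,  q_8=1·44668+39721=84389
a_9=8:  p_9=8·1444507+764593=12320649,  q_9=8·84389+44668=719780
→ (12320649, 719780).  Check: 12320649²=151798391781201, 293·719780²=151798391781200, difference 1.
(x_2, y_2) = (12320649·12320649 + 293·719780·719780, 12320649·719780 + 719780·12320649) = (303596783562401, 17736313474440)

12320649 719780
303596783562401 17736313474440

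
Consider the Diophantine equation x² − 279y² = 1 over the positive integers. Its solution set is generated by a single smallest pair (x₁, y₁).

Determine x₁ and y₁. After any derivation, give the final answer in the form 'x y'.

[16; 1,2,2,1,2,2,1,32] for √279; ℓ=8 ⇒ convergent index 7
i=0: a=16 ⇒ p=16, q=1
i=1: a=1 ⇒ p=17, q=1
…
i=6: a=2 ⇒ p=1069, q=64
i=7: a=1 ⇒ p=1520, q=91
fundamental: x₁=1520, y₁=91  (since 2310400 − 279·8281 = 1)

1520 91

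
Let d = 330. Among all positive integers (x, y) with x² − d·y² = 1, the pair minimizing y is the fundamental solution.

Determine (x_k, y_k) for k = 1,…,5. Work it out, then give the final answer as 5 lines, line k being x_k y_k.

109 6
23761 1308
5179789 285138
1129170241 62158776
246153932749 13550328030

d=330: √d = [18; 6,36] (ℓ=2, even), read p_1/q_1
step 0: (18, 1)  from 18·(1,0) + (0,1)
step 1: (109, 6)  from 6·(18,1) + (1,0)
(x₁, y₁) = (109, 6);  109² − 330·6² = 1 ✓
k=2:  x_2 = 109·109+330·6·6 = 23761,  y_2 = 109·6+6·109 = 1308
k=3:  x_3 = 109·23761+330·6·1308 = 5179789,  y_3 = 109·1308+6·23761 = 285138
k=4:  x_4 = 109·5179789+330·6·285138 = 1129170241,  y_4 = 109·285138+6·5179789 = 62158776
k=5:  x_5 = 109·1129170241+330·6·62158776 = 246153932749,  y_5 = 109·62158776+6·1129170241 = 13550328030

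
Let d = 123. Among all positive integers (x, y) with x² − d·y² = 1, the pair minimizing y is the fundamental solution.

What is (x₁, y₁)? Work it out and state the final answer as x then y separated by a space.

[11; 11,22] for √123; ℓ=2 ⇒ convergent index 1
i=0: a=11 ⇒ p=11, q=1
i=1: a=11 ⇒ p=122, q=11
(x₁, y₁) = (122, 11);  122² − 123·11² = 1 ✓

122 11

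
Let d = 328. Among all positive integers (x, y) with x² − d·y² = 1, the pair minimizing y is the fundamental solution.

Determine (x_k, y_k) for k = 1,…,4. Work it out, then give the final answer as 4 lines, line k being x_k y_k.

163 9
53137 2934
17322499 956475
5647081537 311807916

d=328: √d = [18; 9,36] (ℓ=2, even), read p_1/q_1
k=0  a_k=18  p_k/q_k = 18/1
k=1  a_k=9  p_k/q_k = 163/9
fundamental: x₁=163, y₁=9  (since 26569 − 328·81 = 1)
k=2:  x_2 = 163·163+328·9·9 = 53137,  y_2 = 163·9+9·163 = 2934
k=3:  x_3 = 163·53137+328·9·2934 = 17322499,  y_3 = 163·2934+9·53137 = 956475
k=4:  x_4 = 163·17322499+328·9·956475 = 5647081537,  y_4 = 163·956475+9·17322499 = 311807916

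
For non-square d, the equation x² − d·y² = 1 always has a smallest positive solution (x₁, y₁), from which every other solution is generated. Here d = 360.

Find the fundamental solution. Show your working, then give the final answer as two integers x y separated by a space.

19 1

[18; 1,36] for √360; ℓ=2 ⇒ convergent index 1
i=0: a=18 ⇒ p=18, q=1
i=1: a=1 ⇒ p=19, q=1
fundamental: x₁=19, y₁=1  (since 361 − 360·1 = 1)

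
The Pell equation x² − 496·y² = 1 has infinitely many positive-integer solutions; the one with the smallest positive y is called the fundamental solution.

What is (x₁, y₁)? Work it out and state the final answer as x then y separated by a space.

d=496: √d = [22; 3,1,2,4,1,…,1,3,44] (ℓ=16, even), read p_15/q_15
i=0: a=22 ⇒ p=22, q=1
…
i=3: a=2 ⇒ p=245, q=11
…
i=7: a=2 ⇒ p=6080, q=273
…
i=11: a=1 ⇒ p=84875, q=3811
…
i=14: a=1 ⇒ p=1252502, q=56239
i=15: a=3 ⇒ p=4620799, q=207480
(x₁, y₁) = (4620799, 207480);  4620799² − 496·207480² = 1 ✓

4620799 207480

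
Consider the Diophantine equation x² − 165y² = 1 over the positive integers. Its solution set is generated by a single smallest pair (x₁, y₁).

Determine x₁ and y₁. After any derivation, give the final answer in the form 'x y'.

1079 84

√165 = [12; 1,5,2,5,1,24, …], period ℓ=6 (even) → k=5
a_0=12:  p_0=12·1+0=12,  q_0=12·0+1=1
a_1=1:  p_1=1·12+1=13,  q_1=1·1+0=1
a_2=5:  p_2=5·13+12=77,  q_2=5·1+1=6
a_3=2:  p_3=2·77+13=167,  q_3=2·6+1=13
a_4=5:  p_4=5·167+77=912,  q_4=5·13+6=71
a_5=1:  p_5=1·912+167=1079,  q_5=1·71+13=84
→ (1079, 84).  Check: 1079²=1164241, 165·84²=1164240, difference 1.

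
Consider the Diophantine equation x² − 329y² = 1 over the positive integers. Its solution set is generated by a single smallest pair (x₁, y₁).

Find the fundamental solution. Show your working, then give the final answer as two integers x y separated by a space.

2376415 131016

√329 = [18; 7,4,2,1,1,4,1,1,2,4,7,36, …], period ℓ=12 (even) → k=11
k=0  a_k=18  p_k/q_k = 18/1
k=1  a_k=7  p_k/q_k = 127/7
k=2  a_k=4  p_k/q_k = 526/29
k=3  a_k=2  p_k/q_k = 1179/65
k=4  a_k=1  p_k/q_k = 1705/94
…
k=6  a_k=4  p_k/q_k = 13241/730
…
k=9  a_k=2  p_k/q_k = 74857/4127
k=10  a_k=4  p_k/q_k = 328794/18127
k=11  a_k=7  p_k/q_k = 2376415/131016
fundamental: x₁=2376415, y₁=131016  (since 5647348252225 − 329·17165192256 = 1)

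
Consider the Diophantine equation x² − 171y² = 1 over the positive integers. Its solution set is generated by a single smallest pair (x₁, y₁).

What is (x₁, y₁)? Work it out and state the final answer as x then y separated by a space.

√171 → a₀=13, period (13,26); ℓ=2 even so k=1
a_0=13:  p_0=13·1+0=13,  q_0=13·0+1=1
a_1=13:  p_1=13·13+1=170,  q_1=13·1+0=13
→ (170, 13).  Check: 170²=28900, 171·13²=28899, difference 1.

170 13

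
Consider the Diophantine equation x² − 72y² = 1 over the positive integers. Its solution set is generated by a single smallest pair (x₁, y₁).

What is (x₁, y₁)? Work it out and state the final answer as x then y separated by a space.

17 2

d=72: √d = [8; 2,16] (ℓ=2, even), read p_1/q_1
step 0: (8, 1)  from 8·(1,0) + (0,1)
step 1: (17, 2)  from 2·(8,1) + (1,0)
fundamental: x₁=17, y₁=2  (since 289 − 72·4 = 1)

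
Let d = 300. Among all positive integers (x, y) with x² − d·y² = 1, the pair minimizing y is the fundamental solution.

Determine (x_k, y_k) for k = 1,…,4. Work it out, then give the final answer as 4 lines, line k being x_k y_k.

√300 → a₀=17, period (3,8,3,34); ℓ=4 even so k=3
a_0=17:  p_0=17·1+0=17,  q_0=17·0+1=1
a_1=3:  p_1=3·17+1=52,  q_1=3·1+0=3
a_2=8:  p_2=8·52+17=433,  q_2=8·3+1=25
a_3=3:  p_3=3·433+52=1351,  q_3=3·25+3=78
fundamental: x₁=1351, y₁=78  (since 1825201 − 300·6084 = 1)
n=2: (1351,78)∘(1351,78) = (1351·1351+300·78·78, 1351·78+78·1351) = (3650401,210756)
n=3: (3650401,210756)∘(1351,78) = (1351·3650401+300·78·210756, 1351·210756+78·3650401) = (9863382151,569462634)
n=4: (9863382151,569462634)∘(1351,78) = (1351·9863382151+300·78·569462634, 1351·569462634+78·9863382151) = (26650854921601,1538687826312)

1351 78
3650401 210756
9863382151 569462634
26650854921601 1538687826312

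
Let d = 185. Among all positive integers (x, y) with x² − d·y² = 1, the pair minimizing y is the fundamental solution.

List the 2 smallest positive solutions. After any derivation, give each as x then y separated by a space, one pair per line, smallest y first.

9249 680
171088001 12578640

d=185: √d = [13; 1,1,1,1,26] (ℓ=5, odd), read p_9/q_9
i=0: a=13 ⇒ p=13, q=1
i=1: a=1 ⇒ p=14, q=1
…
i=5: a=26 ⇒ p=1809, q=133
i=6: a=1 ⇒ p=1877, q=138
i=7: a=1 ⇒ p=3686, q=271
i=8: a=1 ⇒ p=5563, q=409
i=9: a=1 ⇒ p=9249, q=680
→ (9249, 680).  Check: 9249²=85544001, 185·680²=85544000, difference 1.
k=2:  x_2 = 9249·9249+185·680·680 = 171088001,  y_2 = 9249·680+680·9249 = 12578640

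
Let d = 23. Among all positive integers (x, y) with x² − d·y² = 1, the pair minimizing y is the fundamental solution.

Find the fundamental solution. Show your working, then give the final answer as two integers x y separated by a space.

24 5

[4; 1,3,1,8] for √23; ℓ=4 ⇒ convergent index 3
i=0: a=4 ⇒ p=4, q=1
…
i=2: a=3 ⇒ p=19, q=4
i=3: a=1 ⇒ p=24, q=5
→ (24, 5).  Check: 24²=576, 23·5²=575, difference 1.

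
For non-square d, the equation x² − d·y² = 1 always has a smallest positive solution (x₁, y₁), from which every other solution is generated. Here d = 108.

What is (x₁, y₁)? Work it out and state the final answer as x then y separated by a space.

√108 → a₀=10, period (2,1,1,4,1,1,2,20); ℓ=8 even so k=7
a_0=10:  p_0=10·1+0=10,  q_0=10·0+1=1
a_1=2:  p_1=2·10+1=21,  q_1=2·1+0=2
…
a_3=1:  p_3=1·31+21=52,  q_3=1·3+2=5
…
a_6=1:  p_6=1·291+239=530,  q_6=1·28+23=51
a_7=2:  p_7=2·530+291=1351,  q_7=2·51+28=130
(x₁, y₁) = (1351, 130);  1351² − 108·130² = 1 ✓

1351 130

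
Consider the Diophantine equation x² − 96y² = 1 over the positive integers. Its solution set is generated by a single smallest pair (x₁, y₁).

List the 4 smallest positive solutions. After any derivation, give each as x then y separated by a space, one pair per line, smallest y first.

49 5
4801 490
470449 48015
46099201 4704980

√96 → a₀=9, period (1,3,1,18); ℓ=4 even so k=3
a_0=9:  p_0=9·1+0=9,  q_0=9·0+1=1
a_1=1:  p_1=1·9+1=10,  q_1=1·1+0=1
a_2=3:  p_2=3·10+9=39,  q_2=3·1+1=4
a_3=1:  p_3=1·39+10=49,  q_3=1·4+1=5
(x₁, y₁) = (49, 5);  49² − 96·5² = 1 ✓
(49+5√96)^2 = 4801 + 490√96
(49+5√96)^3 = 470449 + 48015√96
(49+5√96)^4 = 46099201 + 4704980√96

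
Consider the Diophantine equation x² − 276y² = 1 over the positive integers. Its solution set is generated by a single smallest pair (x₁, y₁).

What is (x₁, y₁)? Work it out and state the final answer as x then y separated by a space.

7775 468

√276 = [16; 1,1,1,1,2,2,2,1,1,1,1,32, …], period ℓ=12 (even) → k=11
a_0=16:  p_0=16·1+0=16,  q_0=16·0+1=1
…
a_2=1:  p_2=1·17+16=33,  q_2=1·1+1=2
…
a_4=1:  p_4=1·50+33=83,  q_4=1·3+2=5
a_5=2:  p_5=2·83+50=216,  q_5=2·5+3=13
a_6=2:  p_6=2·216+83=515,  q_6=2·13+5=31
…
a_10=1:  p_10=1·3007+1761=4768,  q_10=1·181+106=287
a_11=1:  p_11=1·4768+3007=7775,  q_11=1·287+181=468
fundamental: x₁=7775, y₁=468  (since 60450625 − 276·219024 = 1)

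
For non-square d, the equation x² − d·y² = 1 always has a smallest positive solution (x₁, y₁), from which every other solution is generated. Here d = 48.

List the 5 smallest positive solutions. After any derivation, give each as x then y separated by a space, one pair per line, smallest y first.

7 1
97 14
1351 195
18817 2716
262087 37829

[6; 1,12] for √48; ℓ=2 ⇒ convergent index 1
k=0  a_k=6  p_k/q_k = 6/1
k=1  a_k=1  p_k/q_k = 7/1
fundamental: x₁=7, y₁=1  (since 49 − 48·1 = 1)
(x_2, y_2) = (7·7 + 48·1·1, 7·1 + 1·7) = (97, 14)
(x_3, y_3) = (7·97 + 48·1·14, 7·14 + 1·97) = (1351, 195)
(x_4, y_4) = (7·1351 + 48·1·195, 7·195 + 1·1351) = (18817, 2716)
(x_5, y_5) = (7·18817 + 48·1·2716, 7·2716 + 1·18817) = (262087, 37829)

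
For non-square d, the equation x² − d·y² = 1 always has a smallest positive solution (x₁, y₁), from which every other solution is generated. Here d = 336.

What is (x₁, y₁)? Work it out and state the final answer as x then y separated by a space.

d=336: √d = [18; 3,36] (ℓ=2, even), read p_1/q_1
k=0  a_k=18  p_k/q_k = 18/1
k=1  a_k=3  p_k/q_k = 55/3
(x₁, y₁) = (55, 3);  55² − 336·3² = 1 ✓

55 3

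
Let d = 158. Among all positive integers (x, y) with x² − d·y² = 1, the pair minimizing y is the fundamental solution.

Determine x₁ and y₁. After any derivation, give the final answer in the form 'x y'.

d=158: √d = [12; 1,1,3,12,3,1,1,24] (ℓ=8, even), read p_7/q_7
step 0: (12, 1)  from 12·(1,0) + (0,1)
…
step 3: (88, 7)  from 3·(25,2) + (13,1)
step 4: (1081, 86)  from 12·(88,7) + (25,2)
…
step 6: (4412, 351)  from 1·(3331,265) + (1081,86)
step 7: (7743, 616)  from 1·(4412,351) + (3331,265)
(x₁, y₁) = (7743, 616);  7743² − 158·616² = 1 ✓

7743 616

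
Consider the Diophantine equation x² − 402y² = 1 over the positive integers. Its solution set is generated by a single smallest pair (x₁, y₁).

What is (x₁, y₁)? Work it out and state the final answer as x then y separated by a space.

401 20

d=402: √d = [20; 20,40] (ℓ=2, even), read p_1/q_1
step 0: (20, 1)  from 20·(1,0) + (0,1)
step 1: (401, 20)  from 20·(20,1) + (1,0)
→ (401, 20).  Check: 401²=160801, 402·20²=160800, difference 1.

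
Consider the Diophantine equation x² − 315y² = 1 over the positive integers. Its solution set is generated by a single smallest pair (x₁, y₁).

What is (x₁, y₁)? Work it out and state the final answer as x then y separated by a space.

[17; 1,2,1,34] for √315; ℓ=4 ⇒ convergent index 3
k=0  a_k=17  p_k/q_k = 17/1
…
k=2  a_k=2  p_k/q_k = 53/3
k=3  a_k=1  p_k/q_k = 71/4
→ (71, 4).  Check: 71²=5041, 315·4²=5040, difference 1.

71 4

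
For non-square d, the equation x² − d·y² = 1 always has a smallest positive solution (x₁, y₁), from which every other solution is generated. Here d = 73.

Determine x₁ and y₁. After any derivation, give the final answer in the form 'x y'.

[8; 1,1,5,5,1,1,16] for √73; ℓ=7 ⇒ convergent index 13
i=0: a=8 ⇒ p=8, q=1
…
i=2: a=1 ⇒ p=17, q=2
…
i=4: a=5 ⇒ p=487, q=57
i=5: a=1 ⇒ p=581, q=68
…
i=9: a=1 ⇒ p=36406, q=4261
…
i=11: a=5 ⇒ p=1040241, q=121751
i=12: a=1 ⇒ p=1241008, q=145249
i=13: a=1 ⇒ p=2281249, q=267000
fundamental: x₁=2281249, y₁=267000  (since 5204097000001 − 73·71289000000 = 1)

2281249 267000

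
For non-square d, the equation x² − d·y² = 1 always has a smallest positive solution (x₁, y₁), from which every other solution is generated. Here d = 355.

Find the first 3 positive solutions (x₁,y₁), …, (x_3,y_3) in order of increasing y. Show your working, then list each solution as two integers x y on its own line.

√355 = [18; 1,5,3,3,1,6,1,3,3,5,1,36, …], period ℓ=12 (even) → k=11
a_0=18:  p_0=18·1+0=18,  q_0=18·0+1=1
…
a_5=1:  p_5=1·1187+358=1545,  q_5=1·63+19=82
…
a_7=1:  p_7=1·10457+1545=12002,  q_7=1·555+82=637
…
a_9=3:  p_9=3·46463+12002=151391,  q_9=3·2466+637=8035
a_10=5:  p_10=5·151391+46463=803418,  q_10=5·8035+2466=42641
a_11=1:  p_11=1·803418+151391=954809,  q_11=1·42641+8035=50676
→ (954809, 50676).  Check: 954809²=911660226481, 355·50676²=911660226480, difference 1.
k=2:  x_2 = 954809·954809+355·50676·50676 = 1823320452961,  y_2 = 954809·50676+50676·954809 = 96771801768
k=3:  x_3 = 954809·1823320452961+355·50676·96771801768 = 3481845556741524089,  y_3 = 954809·96771801768+50676·1823320452961 = 184797174548553948

954809 50676
1823320452961 96771801768
3481845556741524089 184797174548553948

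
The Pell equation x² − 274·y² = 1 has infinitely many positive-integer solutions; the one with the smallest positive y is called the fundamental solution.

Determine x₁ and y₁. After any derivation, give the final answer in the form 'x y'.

[16; 1,1,4,4,1,1,32] for √274; ℓ=7 ⇒ convergent index 13
a_0=16:  p_0=16·1+0=16,  q_0=16·0+1=1
a_1=1:  p_1=1·16+1=17,  q_1=1·1+0=1
a_2=1:  p_2=1·17+16=33,  q_2=1·1+1=2
a_3=4:  p_3=4·33+17=149,  q_3=4·2+1=9
…
a_5=1:  p_5=1·629+149=778,  q_5=1·38+9=47
a_6=1:  p_6=1·778+629=1407,  q_6=1·47+38=85
a_7=32:  p_7=32·1407+778=45802,  q_7=32·85+47=2767
a_8=1:  p_8=1·45802+1407=47209,  q_8=1·2767+85=2852
…
a_11=4:  p_11=4·419253+93011=1770023,  q_11=4·25328+5619=106931
a_12=1:  p_12=1·1770023+419253=2189276,  q_12=1·106931+25328=132259
a_13=1:  p_13=1·2189276+1770023=3959299,  q_13=1·132259+106931=239190
→ (3959299, 239190).  Check: 3959299²=15676048571401, 274·239190²=15676048571400, difference 1.

3959299 239190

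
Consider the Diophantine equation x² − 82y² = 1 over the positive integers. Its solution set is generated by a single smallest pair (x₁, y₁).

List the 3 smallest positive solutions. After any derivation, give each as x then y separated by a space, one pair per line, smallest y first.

163 18
53137 5868
17322499 1912950

d=82: √d = [9; 18] (ℓ=1, odd), read p_1/q_1
k=0  a_k=9  p_k/q_k = 9/1
k=1  a_k=18  p_k/q_k = 163/18
fundamental: x₁=163, y₁=18  (since 26569 − 82·324 = 1)
n=2: (163,18)∘(163,18) = (163·163+82·18·18, 163·18+18·163) = (53137,5868)
n=3: (53137,5868)∘(163,18) = (163·53137+82·18·5868, 163·5868+18·53137) = (17322499,1912950)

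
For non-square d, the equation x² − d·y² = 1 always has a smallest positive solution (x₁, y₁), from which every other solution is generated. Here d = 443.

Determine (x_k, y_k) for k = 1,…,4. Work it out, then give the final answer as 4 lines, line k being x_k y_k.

442 21
390727 18564
345402226 16410555
305335177057 14506912056

√443 → a₀=21, period (21,42); ℓ=2 even so k=1
a_0=21:  p_0=21·1+0=21,  q_0=21·0+1=1
a_1=21:  p_1=21·21+1=442,  q_1=21·1+0=21
→ (442, 21).  Check: 442²=195364, 443·21²=195363, difference 1.
(x_2, y_2) = (442·442 + 443·21·21, 442·21 + 21·442) = (390727, 18564)
(x_3, y_3) = (442·390727 + 443·21·18564, 442·18564 + 21·390727) = (345402226, 16410555)
(x_4, y_4) = (442·345402226 + 443·21·16410555, 442·16410555 + 21·345402226) = (305335177057, 14506912056)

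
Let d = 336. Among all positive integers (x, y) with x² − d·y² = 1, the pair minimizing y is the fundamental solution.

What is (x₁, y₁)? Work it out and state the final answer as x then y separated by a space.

d=336: √d = [18; 3,36] (ℓ=2, even), read p_1/q_1
k=0  a_k=18  p_k/q_k = 18/1
k=1  a_k=3  p_k/q_k = 55/3
→ (55, 3).  Check: 55²=3025, 336·3²=3024, difference 1.

55 3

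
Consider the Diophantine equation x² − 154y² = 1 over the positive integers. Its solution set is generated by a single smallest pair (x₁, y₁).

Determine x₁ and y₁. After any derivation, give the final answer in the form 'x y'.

21295 1716

d=154: √d = [12; 2,2,3,1,2,1,3,2,2,24] (ℓ=10, even), read p_9/q_9
k=0  a_k=12  p_k/q_k = 12/1
…
k=2  a_k=2  p_k/q_k = 62/5
…
k=4  a_k=1  p_k/q_k = 273/22
k=5  a_k=2  p_k/q_k = 757/61
k=6  a_k=1  p_k/q_k = 1030/83
k=7  a_k=3  p_k/q_k = 3847/310
k=8  a_k=2  p_k/q_k = 8724/703
k=9  a_k=2  p_k/q_k = 21295/1716
(x₁, y₁) = (21295, 1716);  21295² − 154·1716² = 1 ✓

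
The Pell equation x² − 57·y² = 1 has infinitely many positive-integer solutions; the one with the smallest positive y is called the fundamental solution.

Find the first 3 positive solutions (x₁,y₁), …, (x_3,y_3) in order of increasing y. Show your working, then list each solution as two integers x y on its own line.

√57 → a₀=7, period (1,1,4,1,1,14); ℓ=6 even so k=5
step 0: (7, 1)  from 7·(1,0) + (0,1)
step 1: (8, 1)  from 1·(7,1) + (1,0)
step 2: (15, 2)  from 1·(8,1) + (7,1)
step 3: (68, 9)  from 4·(15,2) + (8,1)
step 4: (83, 11)  from 1·(68,9) + (15,2)
step 5: (151, 20)  from 1·(83,11) + (68,9)
→ (151, 20).  Check: 151²=22801, 57·20²=22800, difference 1.
(x_2, y_2) = (151·151 + 57·20·20, 151·20 + 20·151) = (45601, 6040)
(x_3, y_3) = (151·45601 + 57·20·6040, 151·6040 + 20·45601) = (13771351, 1824060)

151 20
45601 6040
13771351 1824060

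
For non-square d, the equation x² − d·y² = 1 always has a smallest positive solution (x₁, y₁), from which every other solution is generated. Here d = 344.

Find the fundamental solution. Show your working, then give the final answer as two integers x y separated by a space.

[18; 1,1,4,1,3,1,4,1,1,36] for √344; ℓ=10 ⇒ convergent index 9
i=0: a=18 ⇒ p=18, q=1
…
i=4: a=1 ⇒ p=204, q=11
…
i=8: a=1 ⇒ p=5694, q=307
i=9: a=1 ⇒ p=10405, q=561
→ (10405, 561).  Check: 10405²=108264025, 344·561²=108264024, difference 1.

10405 561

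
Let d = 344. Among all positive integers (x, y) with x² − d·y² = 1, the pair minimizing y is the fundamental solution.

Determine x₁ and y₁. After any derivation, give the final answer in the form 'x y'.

[18; 1,1,4,1,3,1,4,1,1,36] for √344; ℓ=10 ⇒ convergent index 9
step 0: (18, 1)  from 18·(1,0) + (0,1)
step 1: (19, 1)  from 1·(18,1) + (1,0)
step 2: (37, 2)  from 1·(19,1) + (18,1)
…
step 4: (204, 11)  from 1·(167,9) + (37,2)
step 5: (779, 42)  from 3·(204,11) + (167,9)
step 6: (983, 53)  from 1·(779,42) + (204,11)
step 7: (4711, 254)  from 4·(983,53) + (779,42)
step 8: (5694, 307)  from 1·(4711,254) + (983,53)
step 9: (10405, 561)  from 1·(5694,307) + (4711,254)
fundamental: x₁=10405, y₁=561  (since 108264025 − 344·314721 = 1)

10405 561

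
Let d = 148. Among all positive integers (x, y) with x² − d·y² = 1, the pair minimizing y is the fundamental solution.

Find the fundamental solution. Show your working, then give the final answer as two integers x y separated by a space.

[12; 6,24] for √148; ℓ=2 ⇒ convergent index 1
step 0: (12, 1)  from 12·(1,0) + (0,1)
step 1: (73, 6)  from 6·(12,1) + (1,0)
→ (73, 6).  Check: 73²=5329, 148·6²=5328, difference 1.

73 6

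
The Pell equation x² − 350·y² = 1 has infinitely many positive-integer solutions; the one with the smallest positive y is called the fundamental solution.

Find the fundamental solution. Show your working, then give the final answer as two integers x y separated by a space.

[18; 1,2,2,2,1,36] for √350; ℓ=6 ⇒ convergent index 5
a_0=18:  p_0=18·1+0=18,  q_0=18·0+1=1
…
a_2=2:  p_2=2·19+18=56,  q_2=2·1+1=3
…
a_4=2:  p_4=2·131+56=318,  q_4=2·7+3=17
a_5=1:  p_5=1·318+131=449,  q_5=1·17+7=24
→ (449, 24).  Check: 449²=201601, 350·24²=201600, difference 1.

449 24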